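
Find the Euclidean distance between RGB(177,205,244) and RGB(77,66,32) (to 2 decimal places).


d = √[(R₁-R₂)² + (G₁-G₂)² + (B₁-B₂)²]
d = √[(177-77)² + (205-66)² + (244-32)²]
d = √[10000 + 19321 + 44944]
d = √74265
d ≈ 272.52


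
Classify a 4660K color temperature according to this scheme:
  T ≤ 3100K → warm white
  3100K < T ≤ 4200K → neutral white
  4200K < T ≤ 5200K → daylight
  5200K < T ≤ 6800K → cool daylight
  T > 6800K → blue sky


Temperature: 4660K
4200K < 4660K ≤ 5200K → daylight
Classification: daylight


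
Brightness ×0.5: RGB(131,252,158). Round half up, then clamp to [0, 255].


Multiply each channel by 0.5, round half up, clamp to [0, 255]
R: 131×0.5 = 65.5 → round → 66
G: 252×0.5 = 126
B: 158×0.5 = 79
= RGB(66, 126, 79)


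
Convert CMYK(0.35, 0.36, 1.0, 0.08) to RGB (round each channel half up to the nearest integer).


R = 255 × (1-C) × (1-K) = 255 × 0.65 × 0.92 = 152.49 → 152
G = 255 × (1-M) × (1-K) = 255 × 0.64 × 0.92 = 150.144 → 150
B = 255 × (1-Y) × (1-K) = 255 × 0.00 × 0.92 = 0
= RGB(152, 150, 0)


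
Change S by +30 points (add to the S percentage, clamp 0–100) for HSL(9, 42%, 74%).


Original S = 42%
Adjustment = +30 percentage points
New S = 42 + (30) = 72
Clamp to [0, 100] → 72
= HSL(9°, 72%, 74%)


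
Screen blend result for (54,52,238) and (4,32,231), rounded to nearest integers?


Screen: C = 255 - (255-A)×(255-B)/255, rounded to nearest integer
R: 255 - (255-54)×(255-4)/255 = 255 - 50451/255 ≈ 255 - 197.847 = 57.153 → 57
G: 255 - (255-52)×(255-32)/255 = 255 - 45269/255 ≈ 255 - 177.525 = 77.475 → 77
B: 255 - (255-238)×(255-231)/255 = 255 - 408/255 ≈ 255 - 1.600 = 253.400 → 253
= RGB(57, 77, 253)


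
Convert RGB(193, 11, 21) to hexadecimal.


R = 193 → C1 (hex)
G = 11 → 0B (hex)
B = 21 → 15 (hex)
Hex = #C10B15


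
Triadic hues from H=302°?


Triadic: equally spaced at 120° intervals
H1 = 302°
H2 = (302 + 120) mod 360 = 62°
H3 = (302 + 240) mod 360 = 182°
Triadic = 302°, 62°, 182°


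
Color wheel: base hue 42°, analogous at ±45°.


Base hue: 42°
Left analog: (42 - 45) mod 360 = 357°
Right analog: (42 + 45) mod 360 = 87°
Analogous hues = 357° and 87°


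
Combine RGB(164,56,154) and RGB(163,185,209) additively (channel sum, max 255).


Additive: each channel = min(255, C₁+C₂)
R: 164+163 = 327 → 255
G: 56+185 = 241 → 241
B: 154+209 = 363 → 255
= RGB(255, 241, 255)


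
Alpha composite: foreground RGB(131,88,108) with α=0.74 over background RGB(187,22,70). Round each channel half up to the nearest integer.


C = α×F + (1-α)×B, with 1-α = 0.26
R: 0.74×131 + 0.26×187 = 96.94 + 48.62 = 145.56 → 146
G: 0.74×88 + 0.26×22 = 65.12 + 5.72 = 70.84 → 71
B: 0.74×108 + 0.26×70 = 79.92 + 18.20 = 98.12 → 98
= RGB(146, 71, 98)


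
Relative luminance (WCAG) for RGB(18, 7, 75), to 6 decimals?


Linearize each channel (sRGB transfer function): c = v/255; c_lin = c/12.92 if c ≤ 0.04045, else ((c+0.055)/1.055)^2.4
  R: 18/255 ≈ 0.070588 > 0.04045 → ((0.070588+0.055)/1.055)^2.4 ≈ 0.006049
  G: 7/255 ≈ 0.027451 ≤ 0.04045 → 0.027451/12.92 ≈ 0.002125
  B: 75/255 ≈ 0.294118 > 0.04045 → ((0.294118+0.055)/1.055)^2.4 ≈ 0.070360
R_lin = 0.006049, G_lin = 0.002125, B_lin = 0.070360
L = 0.2126×R + 0.7152×G + 0.0722×B
L = 0.2126×0.006049 + 0.7152×0.002125 + 0.0722×0.070360
L ≈ 0.007886


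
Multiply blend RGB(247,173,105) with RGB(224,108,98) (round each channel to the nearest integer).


Multiply: C = A×B/255, rounded to nearest integer
R: 247×224/255 = 55328/255 ≈ 216.973 → 217
G: 173×108/255 = 18684/255 ≈ 73.271 → 73
B: 105×98/255 = 10290/255 ≈ 40.353 → 40
= RGB(217, 73, 40)


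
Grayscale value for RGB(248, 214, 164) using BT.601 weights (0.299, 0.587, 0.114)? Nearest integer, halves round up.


Gray = 0.299×R + 0.587×G + 0.114×B
Gray = 0.299×248 + 0.587×214 + 0.114×164
Gray = 74.152 + 125.618 + 18.696
Gray = 218.466 → round half up → 218
Gray = 218


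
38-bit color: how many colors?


Colors = 2^bits = 2^38
= 274,877,906,944 colors


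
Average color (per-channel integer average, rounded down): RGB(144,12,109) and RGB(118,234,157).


Midpoint: each channel = ⌊(C₁+C₂)/2⌋
R: ⌊(144+118)/2⌋ = 131
G: ⌊(12+234)/2⌋ = 123
B: ⌊(109+157)/2⌋ = 133
= RGB(131, 123, 133)


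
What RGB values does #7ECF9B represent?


7E → 126 (R)
CF → 207 (G)
9B → 155 (B)
= RGB(126, 207, 155)


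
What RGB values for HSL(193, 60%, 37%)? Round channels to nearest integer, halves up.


H=193°, S=0.60, L=0.37
C = (1-|2L-1|)×S = (1-|-0.26|)×0.60 = 0.444
H' = H/60 = 193/60 ≈ 3.2167; X = C×(1-|H' mod 2 - 1|) = 0.3478
m = L - C/2 = 0.37 - 0.222 = 0.148
Sector ⌊H'⌋ = 3 → (R',G',B') = (0.0, 0.3478, 0.444)
RGB = ((R'+m)×255, (G'+m)×255, (B'+m)×255) = (37.74, 126.429, 150.96)
Round half up → RGB(38, 126, 151)


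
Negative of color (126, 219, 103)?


Invert: (255-R, 255-G, 255-B)
R: 255-126 = 129
G: 255-219 = 36
B: 255-103 = 152
= RGB(129, 36, 152)


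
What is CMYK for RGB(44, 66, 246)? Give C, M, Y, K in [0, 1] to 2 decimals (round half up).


R'=44/255≈0.1725, G'=66/255≈0.2588, B'=246/255≈0.9647
K = 1 - max(R',G',B') = 1 - 246/255 = 9/255 = 0.03529… → 0.04
(1-R'-K)/(1-K) simplifies to (max-R)/max with max = 246:
C = (246-44)/246 = 202/246 = 0.82113… → 0.82
M = (246-66)/246 = 180/246 = 0.73170… → 0.73
Y = (246-246)/246 = 0/246 = 0 → 0.00
= CMYK(0.82, 0.73, 0.00, 0.04)


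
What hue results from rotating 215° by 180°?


New hue = (H + rotation) mod 360
New hue = (215 + 180) mod 360
= 395 mod 360
= 35°


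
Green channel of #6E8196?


Color: #6E8196
R = 6E = 110
G = 81 = 129
B = 96 = 150
Green = 129


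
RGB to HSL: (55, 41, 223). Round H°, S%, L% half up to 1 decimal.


Normalize: R'=55/255≈0.2157, G'=41/255≈0.1608, B'=223/255≈0.8745
Max=223/255, Min=41/255, Δ=Max-Min=182/255
L = (Max+Min)/2 = (223+41)/510 = 264/510 = 0.51764… → L = 51.8%
L > 0.5 → S = Δ/(2-Max-Min) = 182/(510-223-41) = 182/246 = 0.73983… → S = 74.0%
(the 1/255 factors cancel in S and H, so raw channel differences can be used)
Max is B' → H = 60 × ((R-G)/Δ + 4) = 60 × ((55-41)/182 + 4)
  14/182 + 4 = 0.0769… + 4 = 4.0769…
  H = 60 × 4.0769… = 244.615…° → H = 244.6°
= HSL(244.6°, 74.0%, 51.8%)


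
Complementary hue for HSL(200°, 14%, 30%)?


Complement = opposite side of color wheel = hue + 180°
H' = (200 + 180) mod 360 = 20°
S and L unchanged.
= HSL(20°, 14%, 30%)


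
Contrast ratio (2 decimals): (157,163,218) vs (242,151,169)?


Linearize each sRGB channel c=v/255: c/12.92 if c ≤ 0.04045 else ((c+0.055)/1.055)^2.4
L = 0.2126×R_lin + 0.7152×G_lin + 0.0722×B_lin
Color 1 (157,163,218):
  R=157: 157/255≈0.6157 > 0.04045 → ((0.6157+0.055)/1.055)^2.4 ≈ 0.33716
  G=163: 163/255≈0.6392 > 0.04045 → ((0.6392+0.055)/1.055)^2.4 ≈ 0.36625
  B=218: 218/255≈0.8549 > 0.04045 → ((0.8549+0.055)/1.055)^2.4 ≈ 0.70110
  L1 = 0.2126×0.33716 + 0.7152×0.36625 + 0.0722×0.70110 ≈ 0.38424
Color 2 (242,151,169):
  R=242: 242/255≈0.9490 > 0.04045 → ((0.9490+0.055)/1.055)^2.4 ≈ 0.88792
  G=151: 151/255≈0.5922 > 0.04045 → ((0.5922+0.055)/1.055)^2.4 ≈ 0.30947
  B=169: 169/255≈0.6627 > 0.04045 → ((0.6627+0.055)/1.055)^2.4 ≈ 0.39676
  L2 = 0.2126×0.88792 + 0.7152×0.30947 + 0.0722×0.39676 ≈ 0.43875
Lighter = 0.43875, Darker = 0.38424
Ratio = (L_lighter + 0.05) / (L_darker + 0.05)
Ratio = (0.43875 + 0.05) / (0.38424 + 0.05) = 0.48875 / 0.43424 ≈ 1.1255
Ratio ≈ 1.13:1


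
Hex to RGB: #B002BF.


B0 → 176 (R)
02 → 2 (G)
BF → 191 (B)
= RGB(176, 2, 191)


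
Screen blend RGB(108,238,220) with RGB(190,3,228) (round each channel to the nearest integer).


Screen: C = 255 - (255-A)×(255-B)/255, rounded to nearest integer
R: 255 - (255-108)×(255-190)/255 = 255 - 9555/255 ≈ 255 - 37.471 = 217.529 → 218
G: 255 - (255-238)×(255-3)/255 = 255 - 4284/255 ≈ 255 - 16.800 = 238.200 → 238
B: 255 - (255-220)×(255-228)/255 = 255 - 945/255 ≈ 255 - 3.706 = 251.294 → 251
= RGB(218, 238, 251)


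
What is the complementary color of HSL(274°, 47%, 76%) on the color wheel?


Complement = opposite side of color wheel = hue + 180°
H' = (274 + 180) mod 360 = 94°
S and L unchanged.
= HSL(94°, 47%, 76%)


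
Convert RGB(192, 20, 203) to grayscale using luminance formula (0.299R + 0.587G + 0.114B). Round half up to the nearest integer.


Gray = 0.299×R + 0.587×G + 0.114×B
Gray = 0.299×192 + 0.587×20 + 0.114×203
Gray = 57.408 + 11.740 + 23.142
Gray = 92.290 → round half up → 92
Gray = 92


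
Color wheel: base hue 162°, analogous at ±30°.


Base hue: 162°
Left analog: (162 - 30) mod 360 = 132°
Right analog: (162 + 30) mod 360 = 192°
Analogous hues = 132° and 192°


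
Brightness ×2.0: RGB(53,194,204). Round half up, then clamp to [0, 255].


Multiply each channel by 2.0, round half up, clamp to [0, 255]
R: 53×2.0 = 106
G: 194×2.0 = 388 → clamp → 255
B: 204×2.0 = 408 → clamp → 255
= RGB(106, 255, 255)


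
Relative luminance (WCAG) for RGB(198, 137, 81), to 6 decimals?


Linearize each channel (sRGB transfer function): c = v/255; c_lin = c/12.92 if c ≤ 0.04045, else ((c+0.055)/1.055)^2.4
  R: 198/255 ≈ 0.776471 > 0.04045 → ((0.776471+0.055)/1.055)^2.4 ≈ 0.564712
  G: 137/255 ≈ 0.537255 > 0.04045 → ((0.537255+0.055)/1.055)^2.4 ≈ 0.250158
  B: 81/255 ≈ 0.317647 > 0.04045 → ((0.317647+0.055)/1.055)^2.4 ≈ 0.082283
R_lin = 0.564712, G_lin = 0.250158, B_lin = 0.082283
L = 0.2126×R + 0.7152×G + 0.0722×B
L = 0.2126×0.564712 + 0.7152×0.250158 + 0.0722×0.082283
L ≈ 0.304912


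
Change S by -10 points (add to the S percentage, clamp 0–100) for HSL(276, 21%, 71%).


Original S = 21%
Adjustment = -10 percentage points
New S = 21 + (-10) = 11
Clamp to [0, 100] → 11
= HSL(276°, 11%, 71%)


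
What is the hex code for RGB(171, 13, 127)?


R = 171 → AB (hex)
G = 13 → 0D (hex)
B = 127 → 7F (hex)
Hex = #AB0D7F


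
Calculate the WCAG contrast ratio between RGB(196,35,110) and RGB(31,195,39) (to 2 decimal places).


Linearize each sRGB channel c=v/255: c/12.92 if c ≤ 0.04045 else ((c+0.055)/1.055)^2.4
L = 0.2126×R_lin + 0.7152×G_lin + 0.0722×B_lin
Color 1 (196,35,110):
  R=196: 196/255≈0.7686 > 0.04045 → ((0.7686+0.055)/1.055)^2.4 ≈ 0.55201
  G=35: 35/255≈0.1373 > 0.04045 → ((0.1373+0.055)/1.055)^2.4 ≈ 0.01681
  B=110: 110/255≈0.4314 > 0.04045 → ((0.4314+0.055)/1.055)^2.4 ≈ 0.15593
  L1 = 0.2126×0.55201 + 0.7152×0.01681 + 0.0722×0.15593 ≈ 0.14064
Color 2 (31,195,39):
  R=31: 31/255≈0.1216 > 0.04045 → ((0.1216+0.055)/1.055)^2.4 ≈ 0.01370
  G=195: 195/255≈0.7647 > 0.04045 → ((0.7647+0.055)/1.055)^2.4 ≈ 0.54572
  B=39: 39/255≈0.1529 > 0.04045 → ((0.1529+0.055)/1.055)^2.4 ≈ 0.02029
  L2 = 0.2126×0.01370 + 0.7152×0.54572 + 0.0722×0.02029 ≈ 0.39468
Lighter = 0.39468, Darker = 0.14064
Ratio = (L_lighter + 0.05) / (L_darker + 0.05)
Ratio = (0.39468 + 0.05) / (0.14064 + 0.05) = 0.44468 / 0.19064 ≈ 2.3326
Ratio ≈ 2.33:1


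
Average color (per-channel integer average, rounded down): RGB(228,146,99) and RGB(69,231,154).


Midpoint: each channel = ⌊(C₁+C₂)/2⌋
R: ⌊(228+69)/2⌋ = 148
G: ⌊(146+231)/2⌋ = 188
B: ⌊(99+154)/2⌋ = 126
= RGB(148, 188, 126)


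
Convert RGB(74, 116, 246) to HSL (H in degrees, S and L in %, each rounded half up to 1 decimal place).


Normalize: R'=74/255≈0.2902, G'=116/255≈0.4549, B'=246/255≈0.9647
Max=246/255, Min=74/255, Δ=Max-Min=172/255
L = (Max+Min)/2 = (246+74)/510 = 320/510 = 0.62745… → L = 62.7%
L > 0.5 → S = Δ/(2-Max-Min) = 172/(510-246-74) = 172/190 = 0.90526… → S = 90.5%
(the 1/255 factors cancel in S and H, so raw channel differences can be used)
Max is B' → H = 60 × ((R-G)/Δ + 4) = 60 × ((74-116)/172 + 4)
  -42/172 + 4 = -0.2441… + 4 = 3.7558…
  H = 60 × 3.7558… = 225.348…° → H = 225.3°
= HSL(225.3°, 90.5%, 62.7%)


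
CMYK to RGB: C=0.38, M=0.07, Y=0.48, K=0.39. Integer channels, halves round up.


R = 255 × (1-C) × (1-K) = 255 × 0.62 × 0.61 = 96.441 → 96
G = 255 × (1-M) × (1-K) = 255 × 0.93 × 0.61 = 144.6615 → 145
B = 255 × (1-Y) × (1-K) = 255 × 0.52 × 0.61 = 80.886 → 81
= RGB(96, 145, 81)


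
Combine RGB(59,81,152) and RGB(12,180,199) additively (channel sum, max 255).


Additive: each channel = min(255, C₁+C₂)
R: 59+12 = 71 → 71
G: 81+180 = 261 → 255
B: 152+199 = 351 → 255
= RGB(71, 255, 255)


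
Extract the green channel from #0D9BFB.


Color: #0D9BFB
R = 0D = 13
G = 9B = 155
B = FB = 251
Green = 155


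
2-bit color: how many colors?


Colors = 2^bits = 2^2
= 4 colors


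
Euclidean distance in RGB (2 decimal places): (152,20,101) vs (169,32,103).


d = √[(R₁-R₂)² + (G₁-G₂)² + (B₁-B₂)²]
d = √[(152-169)² + (20-32)² + (101-103)²]
d = √[289 + 144 + 4]
d = √437
d ≈ 20.90


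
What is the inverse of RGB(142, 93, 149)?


Invert: (255-R, 255-G, 255-B)
R: 255-142 = 113
G: 255-93 = 162
B: 255-149 = 106
= RGB(113, 162, 106)


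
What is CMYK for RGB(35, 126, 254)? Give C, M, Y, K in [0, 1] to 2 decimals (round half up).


R'=35/255≈0.1373, G'=126/255≈0.4941, B'=254/255≈0.9961
K = 1 - max(R',G',B') = 1 - 254/255 = 1/255 = 0.00392… → 0.00
(1-R'-K)/(1-K) simplifies to (max-R)/max with max = 254:
C = (254-35)/254 = 219/254 = 0.86220… → 0.86
M = (254-126)/254 = 128/254 = 0.50393… → 0.50
Y = (254-254)/254 = 0/254 = 0 → 0.00
= CMYK(0.86, 0.50, 0.00, 0.00)


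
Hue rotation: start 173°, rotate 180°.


New hue = (H + rotation) mod 360
New hue = (173 + 180) mod 360
= 353 mod 360
= 353°


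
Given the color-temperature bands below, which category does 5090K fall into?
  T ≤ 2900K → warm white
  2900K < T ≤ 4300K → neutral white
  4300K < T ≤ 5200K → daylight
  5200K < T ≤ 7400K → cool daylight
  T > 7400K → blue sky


Temperature: 5090K
4300K < 5090K ≤ 5200K → daylight
Classification: daylight


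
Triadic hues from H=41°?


Triadic: equally spaced at 120° intervals
H1 = 41°
H2 = (41 + 120) mod 360 = 161°
H3 = (41 + 240) mod 360 = 281°
Triadic = 41°, 161°, 281°


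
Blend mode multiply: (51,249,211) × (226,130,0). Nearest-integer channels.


Multiply: C = A×B/255, rounded to nearest integer
R: 51×226/255 = 11526/255 ≈ 45.200 → 45
G: 249×130/255 = 32370/255 ≈ 126.941 → 127
B: 211×0/255 = 0/255 ≈ 0.000 → 0
= RGB(45, 127, 0)


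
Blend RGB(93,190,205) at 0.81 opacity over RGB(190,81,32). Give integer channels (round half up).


C = α×F + (1-α)×B, with 1-α = 0.19
R: 0.81×93 + 0.19×190 = 75.33 + 36.10 = 111.43 → 111
G: 0.81×190 + 0.19×81 = 153.90 + 15.39 = 169.29 → 169
B: 0.81×205 + 0.19×32 = 166.05 + 6.08 = 172.13 → 172
= RGB(111, 169, 172)


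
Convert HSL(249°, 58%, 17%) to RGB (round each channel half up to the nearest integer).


H=249°, S=0.58, L=0.17
C = (1-|2L-1|)×S = (1-|-0.66|)×0.58 = 0.1972
H' = H/60 = 249/60 ≈ 4.1500; X = C×(1-|H' mod 2 - 1|) = 0.02958
m = L - C/2 = 0.17 - 0.0986 = 0.0714
Sector ⌊H'⌋ = 4 → (R',G',B') = (0.02958, 0.0, 0.1972)
RGB = ((R'+m)×255, (G'+m)×255, (B'+m)×255) = (25.7499, 18.207, 68.493)
Round half up → RGB(26, 18, 68)


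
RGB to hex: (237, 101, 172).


R = 237 → ED (hex)
G = 101 → 65 (hex)
B = 172 → AC (hex)
Hex = #ED65AC


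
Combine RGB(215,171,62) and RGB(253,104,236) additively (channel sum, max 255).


Additive: each channel = min(255, C₁+C₂)
R: 215+253 = 468 → 255
G: 171+104 = 275 → 255
B: 62+236 = 298 → 255
= RGB(255, 255, 255)


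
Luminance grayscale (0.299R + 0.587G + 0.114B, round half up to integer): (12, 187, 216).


Gray = 0.299×R + 0.587×G + 0.114×B
Gray = 0.299×12 + 0.587×187 + 0.114×216
Gray = 3.588 + 109.769 + 24.624
Gray = 137.981 → round half up → 138
Gray = 138


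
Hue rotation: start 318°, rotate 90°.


New hue = (H + rotation) mod 360
New hue = (318 + 90) mod 360
= 408 mod 360
= 48°


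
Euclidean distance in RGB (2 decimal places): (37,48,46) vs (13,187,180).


d = √[(R₁-R₂)² + (G₁-G₂)² + (B₁-B₂)²]
d = √[(37-13)² + (48-187)² + (46-180)²]
d = √[576 + 19321 + 17956]
d = √37853
d ≈ 194.56


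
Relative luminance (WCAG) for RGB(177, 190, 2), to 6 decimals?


Linearize each channel (sRGB transfer function): c = v/255; c_lin = c/12.92 if c ≤ 0.04045, else ((c+0.055)/1.055)^2.4
  R: 177/255 ≈ 0.694118 > 0.04045 → ((0.694118+0.055)/1.055)^2.4 ≈ 0.439657
  G: 190/255 ≈ 0.745098 > 0.04045 → ((0.745098+0.055)/1.055)^2.4 ≈ 0.514918
  B: 2/255 ≈ 0.007843 ≤ 0.04045 → 0.007843/12.92 ≈ 0.000607
R_lin = 0.439657, G_lin = 0.514918, B_lin = 0.000607
L = 0.2126×R + 0.7152×G + 0.0722×B
L = 0.2126×0.439657 + 0.7152×0.514918 + 0.0722×0.000607
L ≈ 0.461784


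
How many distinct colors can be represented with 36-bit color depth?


Colors = 2^bits = 2^36
= 68,719,476,736 colors


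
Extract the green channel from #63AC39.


Color: #63AC39
R = 63 = 99
G = AC = 172
B = 39 = 57
Green = 172


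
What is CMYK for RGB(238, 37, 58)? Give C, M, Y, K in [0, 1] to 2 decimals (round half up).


R'=238/255≈0.9333, G'=37/255≈0.1451, B'=58/255≈0.2275
K = 1 - max(R',G',B') = 1 - 238/255 = 17/255 = 0.06666… → 0.07
(1-R'-K)/(1-K) simplifies to (max-R)/max with max = 238:
C = (238-238)/238 = 0/238 = 0 → 0.00
M = (238-37)/238 = 201/238 = 0.84453… → 0.84
Y = (238-58)/238 = 180/238 = 0.75630… → 0.76
= CMYK(0.00, 0.84, 0.76, 0.07)


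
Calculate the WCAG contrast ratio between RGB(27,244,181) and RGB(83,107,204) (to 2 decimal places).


Linearize each sRGB channel c=v/255: c/12.92 if c ≤ 0.04045 else ((c+0.055)/1.055)^2.4
L = 0.2126×R_lin + 0.7152×G_lin + 0.0722×B_lin
Color 1 (27,244,181):
  R=27: 27/255≈0.1059 > 0.04045 → ((0.1059+0.055)/1.055)^2.4 ≈ 0.01096
  G=244: 244/255≈0.9569 > 0.04045 → ((0.9569+0.055)/1.055)^2.4 ≈ 0.90466
  B=181: 181/255≈0.7098 > 0.04045 → ((0.7098+0.055)/1.055)^2.4 ≈ 0.46208
  L1 = 0.2126×0.01096 + 0.7152×0.90466 + 0.0722×0.46208 ≈ 0.68271
Color 2 (83,107,204):
  R=83: 83/255≈0.3255 > 0.04045 → ((0.3255+0.055)/1.055)^2.4 ≈ 0.08650
  G=107: 107/255≈0.4196 > 0.04045 → ((0.4196+0.055)/1.055)^2.4 ≈ 0.14703
  B=204: 204/255≈0.8000 > 0.04045 → ((0.8000+0.055)/1.055)^2.4 ≈ 0.60383
  L2 = 0.2126×0.08650 + 0.7152×0.14703 + 0.0722×0.60383 ≈ 0.16714
Lighter = 0.68271, Darker = 0.16714
Ratio = (L_lighter + 0.05) / (L_darker + 0.05)
Ratio = (0.68271 + 0.05) / (0.16714 + 0.05) = 0.73271 / 0.21714 ≈ 3.3743
Ratio ≈ 3.37:1


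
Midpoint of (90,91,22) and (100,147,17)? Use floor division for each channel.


Midpoint: each channel = ⌊(C₁+C₂)/2⌋
R: ⌊(90+100)/2⌋ = 95
G: ⌊(91+147)/2⌋ = 119
B: ⌊(22+17)/2⌋ = 19
= RGB(95, 119, 19)


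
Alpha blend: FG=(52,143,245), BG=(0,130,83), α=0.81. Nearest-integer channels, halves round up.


C = α×F + (1-α)×B, with 1-α = 0.19
R: 0.81×52 + 0.19×0 = 42.12 + 0.00 = 42.12 → 42
G: 0.81×143 + 0.19×130 = 115.83 + 24.70 = 140.53 → 141
B: 0.81×245 + 0.19×83 = 198.45 + 15.77 = 214.22 → 214
= RGB(42, 141, 214)


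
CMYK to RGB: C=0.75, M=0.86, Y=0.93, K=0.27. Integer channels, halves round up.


R = 255 × (1-C) × (1-K) = 255 × 0.25 × 0.73 = 46.5375 → 47
G = 255 × (1-M) × (1-K) = 255 × 0.14 × 0.73 = 26.061 → 26
B = 255 × (1-Y) × (1-K) = 255 × 0.07 × 0.73 = 13.0305 → 13
= RGB(47, 26, 13)


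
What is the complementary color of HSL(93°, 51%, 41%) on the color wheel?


Complement = opposite side of color wheel = hue + 180°
H' = (93 + 180) mod 360 = 273°
S and L unchanged.
= HSL(273°, 51%, 41%)


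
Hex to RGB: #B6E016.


B6 → 182 (R)
E0 → 224 (G)
16 → 22 (B)
= RGB(182, 224, 22)


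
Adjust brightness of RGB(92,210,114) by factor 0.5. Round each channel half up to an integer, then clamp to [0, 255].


Multiply each channel by 0.5, round half up, clamp to [0, 255]
R: 92×0.5 = 46
G: 210×0.5 = 105
B: 114×0.5 = 57
= RGB(46, 105, 57)


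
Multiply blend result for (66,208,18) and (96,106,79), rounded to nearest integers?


Multiply: C = A×B/255, rounded to nearest integer
R: 66×96/255 = 6336/255 ≈ 24.847 → 25
G: 208×106/255 = 22048/255 ≈ 86.463 → 86
B: 18×79/255 = 1422/255 ≈ 5.576 → 6
= RGB(25, 86, 6)


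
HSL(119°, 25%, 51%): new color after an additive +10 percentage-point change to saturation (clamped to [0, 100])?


Original S = 25%
Adjustment = +10 percentage points
New S = 25 + (10) = 35
Clamp to [0, 100] → 35
= HSL(119°, 35%, 51%)


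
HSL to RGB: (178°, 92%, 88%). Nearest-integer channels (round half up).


H=178°, S=0.92, L=0.88
C = (1-|2L-1|)×S = (1-|0.76|)×0.92 = 0.2208
H' = H/60 = 178/60 ≈ 2.9667; X = C×(1-|H' mod 2 - 1|) = 0.21344
m = L - C/2 = 0.88 - 0.1104 = 0.7696
Sector ⌊H'⌋ = 2 → (R',G',B') = (0.0, 0.2208, 0.21344)
RGB = ((R'+m)×255, (G'+m)×255, (B'+m)×255) = (196.248, 252.552, 250.6752)
Round half up → RGB(196, 253, 251)


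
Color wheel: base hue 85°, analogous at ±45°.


Base hue: 85°
Left analog: (85 - 45) mod 360 = 40°
Right analog: (85 + 45) mod 360 = 130°
Analogous hues = 40° and 130°


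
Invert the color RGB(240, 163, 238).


Invert: (255-R, 255-G, 255-B)
R: 255-240 = 15
G: 255-163 = 92
B: 255-238 = 17
= RGB(15, 92, 17)


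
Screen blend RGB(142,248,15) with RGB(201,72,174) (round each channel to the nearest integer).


Screen: C = 255 - (255-A)×(255-B)/255, rounded to nearest integer
R: 255 - (255-142)×(255-201)/255 = 255 - 6102/255 ≈ 255 - 23.929 = 231.071 → 231
G: 255 - (255-248)×(255-72)/255 = 255 - 1281/255 ≈ 255 - 5.024 = 249.976 → 250
B: 255 - (255-15)×(255-174)/255 = 255 - 19440/255 ≈ 255 - 76.235 = 178.765 → 179
= RGB(231, 250, 179)


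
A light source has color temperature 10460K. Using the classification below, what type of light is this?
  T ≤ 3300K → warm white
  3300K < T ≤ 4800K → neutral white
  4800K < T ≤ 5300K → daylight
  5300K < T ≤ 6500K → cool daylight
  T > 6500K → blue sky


Temperature: 10460K
10460K > 6500K → blue sky
Classification: blue sky


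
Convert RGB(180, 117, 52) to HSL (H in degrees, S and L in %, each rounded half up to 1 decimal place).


Normalize: R'=180/255≈0.7059, G'=117/255≈0.4588, B'=52/255≈0.2039
Max=180/255, Min=52/255, Δ=Max-Min=128/255
L = (Max+Min)/2 = (180+52)/510 = 232/510 = 0.45490… → L = 45.5%
L ≤ 0.5 → S = Δ/(Max+Min) = 128/(180+52) = 128/232 = 0.55172… → S = 55.2%
(the 1/255 factors cancel in S and H, so raw channel differences can be used)
Max is R' → H = 60 × (((G-B)/Δ) mod 6) = 60 × (((117-52)/128) mod 6)
  65/128 = 0.5078…
  H = 60 × 0.5078… = 30.468…° → H = 30.5°
= HSL(30.5°, 55.2%, 45.5%)


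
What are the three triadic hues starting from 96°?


Triadic: equally spaced at 120° intervals
H1 = 96°
H2 = (96 + 120) mod 360 = 216°
H3 = (96 + 240) mod 360 = 336°
Triadic = 96°, 216°, 336°


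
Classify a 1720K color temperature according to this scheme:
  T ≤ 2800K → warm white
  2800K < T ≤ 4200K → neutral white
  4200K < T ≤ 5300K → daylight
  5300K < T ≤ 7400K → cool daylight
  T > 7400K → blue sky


Temperature: 1720K
1720K ≤ 2800K → warm white
Classification: warm white


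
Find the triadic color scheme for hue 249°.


Triadic: equally spaced at 120° intervals
H1 = 249°
H2 = (249 + 120) mod 360 = 9°
H3 = (249 + 240) mod 360 = 129°
Triadic = 249°, 9°, 129°


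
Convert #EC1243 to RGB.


EC → 236 (R)
12 → 18 (G)
43 → 67 (B)
= RGB(236, 18, 67)


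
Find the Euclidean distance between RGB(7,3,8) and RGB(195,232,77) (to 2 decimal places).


d = √[(R₁-R₂)² + (G₁-G₂)² + (B₁-B₂)²]
d = √[(7-195)² + (3-232)² + (8-77)²]
d = √[35344 + 52441 + 4761]
d = √92546
d ≈ 304.21


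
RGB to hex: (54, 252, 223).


R = 54 → 36 (hex)
G = 252 → FC (hex)
B = 223 → DF (hex)
Hex = #36FCDF


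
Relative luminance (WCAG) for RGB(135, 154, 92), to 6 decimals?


Linearize each channel (sRGB transfer function): c = v/255; c_lin = c/12.92 if c ≤ 0.04045, else ((c+0.055)/1.055)^2.4
  R: 135/255 ≈ 0.529412 > 0.04045 → ((0.529412+0.055)/1.055)^2.4 ≈ 0.242281
  G: 154/255 ≈ 0.603922 > 0.04045 → ((0.603922+0.055)/1.055)^2.4 ≈ 0.323143
  B: 92/255 ≈ 0.360784 > 0.04045 → ((0.360784+0.055)/1.055)^2.4 ≈ 0.107023
R_lin = 0.242281, G_lin = 0.323143, B_lin = 0.107023
L = 0.2126×R + 0.7152×G + 0.0722×B
L = 0.2126×0.242281 + 0.7152×0.323143 + 0.0722×0.107023
L ≈ 0.290348


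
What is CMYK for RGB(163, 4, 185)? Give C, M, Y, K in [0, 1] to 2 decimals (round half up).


R'=163/255≈0.6392, G'=4/255≈0.0157, B'=185/255≈0.7255
K = 1 - max(R',G',B') = 1 - 185/255 = 70/255 = 0.27450… → 0.27
(1-R'-K)/(1-K) simplifies to (max-R)/max with max = 185:
C = (185-163)/185 = 22/185 = 0.11891… → 0.12
M = (185-4)/185 = 181/185 = 0.97837… → 0.98
Y = (185-185)/185 = 0/185 = 0 → 0.00
= CMYK(0.12, 0.98, 0.00, 0.27)


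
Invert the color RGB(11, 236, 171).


Invert: (255-R, 255-G, 255-B)
R: 255-11 = 244
G: 255-236 = 19
B: 255-171 = 84
= RGB(244, 19, 84)


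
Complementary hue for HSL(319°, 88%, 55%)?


Complement = opposite side of color wheel = hue + 180°
H' = (319 + 180) mod 360 = 139°
S and L unchanged.
= HSL(139°, 88%, 55%)


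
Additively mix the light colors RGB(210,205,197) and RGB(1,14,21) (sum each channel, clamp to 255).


Additive: each channel = min(255, C₁+C₂)
R: 210+1 = 211 → 211
G: 205+14 = 219 → 219
B: 197+21 = 218 → 218
= RGB(211, 219, 218)


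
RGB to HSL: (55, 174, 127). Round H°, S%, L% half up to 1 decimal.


Normalize: R'=55/255≈0.2157, G'=174/255≈0.6824, B'=127/255≈0.4980
Max=174/255, Min=55/255, Δ=Max-Min=119/255
L = (Max+Min)/2 = (174+55)/510 = 229/510 = 0.44901… → L = 44.9%
L ≤ 0.5 → S = Δ/(Max+Min) = 119/(174+55) = 119/229 = 0.51965… → S = 52.0%
(the 1/255 factors cancel in S and H, so raw channel differences can be used)
Max is G' → H = 60 × ((B-R)/Δ + 2) = 60 × ((127-55)/119 + 2)
  72/119 + 2 = 0.6050… + 2 = 2.6050…
  H = 60 × 2.6050… = 156.302…° → H = 156.3°
= HSL(156.3°, 52.0%, 44.9%)


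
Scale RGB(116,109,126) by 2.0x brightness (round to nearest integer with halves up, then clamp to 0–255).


Multiply each channel by 2.0, round half up, clamp to [0, 255]
R: 116×2.0 = 232
G: 109×2.0 = 218
B: 126×2.0 = 252
= RGB(232, 218, 252)


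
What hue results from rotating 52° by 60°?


New hue = (H + rotation) mod 360
New hue = (52 + 60) mod 360
= 112 mod 360
= 112°


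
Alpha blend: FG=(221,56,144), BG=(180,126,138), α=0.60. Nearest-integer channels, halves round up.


C = α×F + (1-α)×B, with 1-α = 0.40
R: 0.60×221 + 0.40×180 = 132.60 + 72.00 = 204.60 → 205
G: 0.60×56 + 0.40×126 = 33.60 + 50.40 = 84.00 → 84
B: 0.60×144 + 0.40×138 = 86.40 + 55.20 = 141.60 → 142
= RGB(205, 84, 142)


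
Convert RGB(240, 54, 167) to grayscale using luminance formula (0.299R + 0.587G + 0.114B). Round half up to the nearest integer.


Gray = 0.299×R + 0.587×G + 0.114×B
Gray = 0.299×240 + 0.587×54 + 0.114×167
Gray = 71.760 + 31.698 + 19.038
Gray = 122.496 → round half up → 122
Gray = 122


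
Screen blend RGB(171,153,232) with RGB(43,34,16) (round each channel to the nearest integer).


Screen: C = 255 - (255-A)×(255-B)/255, rounded to nearest integer
R: 255 - (255-171)×(255-43)/255 = 255 - 17808/255 ≈ 255 - 69.835 = 185.165 → 185
G: 255 - (255-153)×(255-34)/255 = 255 - 22542/255 ≈ 255 - 88.400 = 166.600 → 167
B: 255 - (255-232)×(255-16)/255 = 255 - 5497/255 ≈ 255 - 21.557 = 233.443 → 233
= RGB(185, 167, 233)


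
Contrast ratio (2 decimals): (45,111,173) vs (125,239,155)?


Linearize each sRGB channel c=v/255: c/12.92 if c ≤ 0.04045 else ((c+0.055)/1.055)^2.4
L = 0.2126×R_lin + 0.7152×G_lin + 0.0722×B_lin
Color 1 (45,111,173):
  R=45: 45/255≈0.1765 > 0.04045 → ((0.1765+0.055)/1.055)^2.4 ≈ 0.02624
  G=111: 111/255≈0.4353 > 0.04045 → ((0.4353+0.055)/1.055)^2.4 ≈ 0.15896
  B=173: 173/255≈0.6784 > 0.04045 → ((0.6784+0.055)/1.055)^2.4 ≈ 0.41789
  L1 = 0.2126×0.02624 + 0.7152×0.15896 + 0.0722×0.41789 ≈ 0.14944
Color 2 (125,239,155):
  R=125: 125/255≈0.4902 > 0.04045 → ((0.4902+0.055)/1.055)^2.4 ≈ 0.20508
  G=239: 239/255≈0.9373 > 0.04045 → ((0.9373+0.055)/1.055)^2.4 ≈ 0.86316
  B=155: 155/255≈0.6078 > 0.04045 → ((0.6078+0.055)/1.055)^2.4 ≈ 0.32778
  L2 = 0.2126×0.20508 + 0.7152×0.86316 + 0.0722×0.32778 ≈ 0.68460
Lighter = 0.68460, Darker = 0.14944
Ratio = (L_lighter + 0.05) / (L_darker + 0.05)
Ratio = (0.68460 + 0.05) / (0.14944 + 0.05) = 0.73460 / 0.19944 ≈ 3.6833
Ratio ≈ 3.68:1


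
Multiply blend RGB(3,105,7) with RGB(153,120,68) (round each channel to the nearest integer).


Multiply: C = A×B/255, rounded to nearest integer
R: 3×153/255 = 459/255 ≈ 1.800 → 2
G: 105×120/255 = 12600/255 ≈ 49.412 → 49
B: 7×68/255 = 476/255 ≈ 1.867 → 2
= RGB(2, 49, 2)


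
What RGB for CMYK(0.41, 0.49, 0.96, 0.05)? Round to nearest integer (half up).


R = 255 × (1-C) × (1-K) = 255 × 0.59 × 0.95 = 142.9275 → 143
G = 255 × (1-M) × (1-K) = 255 × 0.51 × 0.95 = 123.5475 → 124
B = 255 × (1-Y) × (1-K) = 255 × 0.04 × 0.95 = 9.69 → 10
= RGB(143, 124, 10)


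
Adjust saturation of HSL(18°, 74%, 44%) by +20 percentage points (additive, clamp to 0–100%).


Original S = 74%
Adjustment = +20 percentage points
New S = 74 + (20) = 94
Clamp to [0, 100] → 94
= HSL(18°, 94%, 44%)


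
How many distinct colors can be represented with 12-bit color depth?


Colors = 2^bits = 2^12
= 4,096 colors


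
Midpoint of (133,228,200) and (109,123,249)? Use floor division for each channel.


Midpoint: each channel = ⌊(C₁+C₂)/2⌋
R: ⌊(133+109)/2⌋ = 121
G: ⌊(228+123)/2⌋ = 175
B: ⌊(200+249)/2⌋ = 224
= RGB(121, 175, 224)


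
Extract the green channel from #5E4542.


Color: #5E4542
R = 5E = 94
G = 45 = 69
B = 42 = 66
Green = 69


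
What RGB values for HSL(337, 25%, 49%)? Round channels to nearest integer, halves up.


H=337°, S=0.25, L=0.49
C = (1-|2L-1|)×S = (1-|-0.02|)×0.25 = 0.245
H' = H/60 = 337/60 ≈ 5.6167; X = C×(1-|H' mod 2 - 1|) ≈ 0.0939
m = L - C/2 = 0.49 - 0.1225 = 0.3675
Sector ⌊H'⌋ = 5 → (R',G',B') = (0.245, 0.0, ≈0.0939)
RGB = ((R'+m)×255, (G'+m)×255, (B'+m)×255) = (156.1875, 93.7125, 117.66125)
Round half up → RGB(156, 94, 118)


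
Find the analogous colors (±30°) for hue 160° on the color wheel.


Base hue: 160°
Left analog: (160 - 30) mod 360 = 130°
Right analog: (160 + 30) mod 360 = 190°
Analogous hues = 130° and 190°


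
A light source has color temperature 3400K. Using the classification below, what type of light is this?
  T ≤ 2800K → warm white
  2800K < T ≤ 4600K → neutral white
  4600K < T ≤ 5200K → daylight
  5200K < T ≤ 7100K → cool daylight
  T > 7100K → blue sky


Temperature: 3400K
2800K < 3400K ≤ 4600K → neutral white
Classification: neutral white


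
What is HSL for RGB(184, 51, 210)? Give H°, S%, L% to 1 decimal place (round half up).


Normalize: R'=184/255≈0.7216, G'=51/255≈0.2000, B'=210/255≈0.8235
Max=210/255, Min=51/255, Δ=Max-Min=159/255
L = (Max+Min)/2 = (210+51)/510 = 261/510 = 0.51176… → L = 51.2%
L > 0.5 → S = Δ/(2-Max-Min) = 159/(510-210-51) = 159/249 = 0.63855… → S = 63.9%
(the 1/255 factors cancel in S and H, so raw channel differences can be used)
Max is B' → H = 60 × ((R-G)/Δ + 4) = 60 × ((184-51)/159 + 4)
  133/159 + 4 = 0.8364… + 4 = 4.8364…
  H = 60 × 4.8364… = 290.188…° → H = 290.2°
= HSL(290.2°, 63.9%, 51.2%)


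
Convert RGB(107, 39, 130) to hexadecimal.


R = 107 → 6B (hex)
G = 39 → 27 (hex)
B = 130 → 82 (hex)
Hex = #6B2782


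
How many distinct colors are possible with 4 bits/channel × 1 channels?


Total bits = 4 bits/channel × 1 channels = 4 bits
Distinct colors = 2^4
= 16 colors


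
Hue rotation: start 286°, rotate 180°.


New hue = (H + rotation) mod 360
New hue = (286 + 180) mod 360
= 466 mod 360
= 106°


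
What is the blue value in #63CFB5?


Color: #63CFB5
R = 63 = 99
G = CF = 207
B = B5 = 181
Blue = 181


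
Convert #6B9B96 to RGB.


6B → 107 (R)
9B → 155 (G)
96 → 150 (B)
= RGB(107, 155, 150)


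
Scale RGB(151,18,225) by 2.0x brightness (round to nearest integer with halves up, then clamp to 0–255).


Multiply each channel by 2.0, round half up, clamp to [0, 255]
R: 151×2.0 = 302 → clamp → 255
G: 18×2.0 = 36
B: 225×2.0 = 450 → clamp → 255
= RGB(255, 36, 255)


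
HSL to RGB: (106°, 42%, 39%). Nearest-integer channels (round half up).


H=106°, S=0.42, L=0.39
C = (1-|2L-1|)×S = (1-|-0.22|)×0.42 = 0.3276
H' = H/60 = 106/60 ≈ 1.7667; X = C×(1-|H' mod 2 - 1|) = 0.07644
m = L - C/2 = 0.39 - 0.1638 = 0.2262
Sector ⌊H'⌋ = 1 → (R',G',B') = (0.07644, 0.3276, 0.0)
RGB = ((R'+m)×255, (G'+m)×255, (B'+m)×255) = (77.1732, 141.219, 57.681)
Round half up → RGB(77, 141, 58)


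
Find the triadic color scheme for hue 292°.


Triadic: equally spaced at 120° intervals
H1 = 292°
H2 = (292 + 120) mod 360 = 52°
H3 = (292 + 240) mod 360 = 172°
Triadic = 292°, 52°, 172°


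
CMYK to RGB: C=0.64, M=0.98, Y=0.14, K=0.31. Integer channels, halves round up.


R = 255 × (1-C) × (1-K) = 255 × 0.36 × 0.69 = 63.342 → 63
G = 255 × (1-M) × (1-K) = 255 × 0.02 × 0.69 = 3.519 → 4
B = 255 × (1-Y) × (1-K) = 255 × 0.86 × 0.69 = 151.317 → 151
= RGB(63, 4, 151)


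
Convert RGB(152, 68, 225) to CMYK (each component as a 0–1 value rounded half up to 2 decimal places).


R'=152/255≈0.5961, G'=68/255≈0.2667, B'=225/255≈0.8824
K = 1 - max(R',G',B') = 1 - 225/255 = 30/255 = 0.11764… → 0.12
(1-R'-K)/(1-K) simplifies to (max-R)/max with max = 225:
C = (225-152)/225 = 73/225 = 0.32444… → 0.32
M = (225-68)/225 = 157/225 = 0.69777… → 0.70
Y = (225-225)/225 = 0/225 = 0 → 0.00
= CMYK(0.32, 0.70, 0.00, 0.12)


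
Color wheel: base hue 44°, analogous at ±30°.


Base hue: 44°
Left analog: (44 - 30) mod 360 = 14°
Right analog: (44 + 30) mod 360 = 74°
Analogous hues = 14° and 74°


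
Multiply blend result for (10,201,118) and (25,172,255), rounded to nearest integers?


Multiply: C = A×B/255, rounded to nearest integer
R: 10×25/255 = 250/255 ≈ 0.980 → 1
G: 201×172/255 = 34572/255 ≈ 135.576 → 136
B: 118×255/255 = 30090/255 ≈ 118.000 → 118
= RGB(1, 136, 118)


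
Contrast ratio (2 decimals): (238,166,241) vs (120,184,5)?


Linearize each sRGB channel c=v/255: c/12.92 if c ≤ 0.04045 else ((c+0.055)/1.055)^2.4
L = 0.2126×R_lin + 0.7152×G_lin + 0.0722×B_lin
Color 1 (238,166,241):
  R=238: 238/255≈0.9333 > 0.04045 → ((0.9333+0.055)/1.055)^2.4 ≈ 0.85499
  G=166: 166/255≈0.6510 > 0.04045 → ((0.6510+0.055)/1.055)^2.4 ≈ 0.38133
  B=241: 241/255≈0.9451 > 0.04045 → ((0.9451+0.055)/1.055)^2.4 ≈ 0.87962
  L1 = 0.2126×0.85499 + 0.7152×0.38133 + 0.0722×0.87962 ≈ 0.51800
Color 2 (120,184,5):
  R=120: 120/255≈0.4706 > 0.04045 → ((0.4706+0.055)/1.055)^2.4 ≈ 0.18782
  G=184: 184/255≈0.7216 > 0.04045 → ((0.7216+0.055)/1.055)^2.4 ≈ 0.47932
  B=5: 5/255≈0.0196 ≤ 0.04045 → 0.0196/12.92 ≈ 0.00152
  L2 = 0.2126×0.18782 + 0.7152×0.47932 + 0.0722×0.00152 ≈ 0.38285
Lighter = 0.51800, Darker = 0.38285
Ratio = (L_lighter + 0.05) / (L_darker + 0.05)
Ratio = (0.51800 + 0.05) / (0.38285 + 0.05) = 0.56800 / 0.43285 ≈ 1.3122
Ratio ≈ 1.31:1


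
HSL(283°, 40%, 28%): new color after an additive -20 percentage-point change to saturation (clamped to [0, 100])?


Original S = 40%
Adjustment = -20 percentage points
New S = 40 + (-20) = 20
Clamp to [0, 100] → 20
= HSL(283°, 20%, 28%)


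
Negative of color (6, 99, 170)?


Invert: (255-R, 255-G, 255-B)
R: 255-6 = 249
G: 255-99 = 156
B: 255-170 = 85
= RGB(249, 156, 85)


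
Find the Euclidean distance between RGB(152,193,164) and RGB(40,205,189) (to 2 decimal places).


d = √[(R₁-R₂)² + (G₁-G₂)² + (B₁-B₂)²]
d = √[(152-40)² + (193-205)² + (164-189)²]
d = √[12544 + 144 + 625]
d = √13313
d ≈ 115.38


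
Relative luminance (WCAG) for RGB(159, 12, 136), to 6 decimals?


Linearize each channel (sRGB transfer function): c = v/255; c_lin = c/12.92 if c ≤ 0.04045, else ((c+0.055)/1.055)^2.4
  R: 159/255 ≈ 0.623529 > 0.04045 → ((0.623529+0.055)/1.055)^2.4 ≈ 0.346704
  G: 12/255 ≈ 0.047059 > 0.04045 → ((0.047059+0.055)/1.055)^2.4 ≈ 0.003677
  B: 136/255 ≈ 0.533333 > 0.04045 → ((0.533333+0.055)/1.055)^2.4 ≈ 0.246201
R_lin = 0.346704, G_lin = 0.003677, B_lin = 0.246201
L = 0.2126×R + 0.7152×G + 0.0722×B
L = 0.2126×0.346704 + 0.7152×0.003677 + 0.0722×0.246201
L ≈ 0.094114


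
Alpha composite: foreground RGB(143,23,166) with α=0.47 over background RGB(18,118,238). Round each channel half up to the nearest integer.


C = α×F + (1-α)×B, with 1-α = 0.53
R: 0.47×143 + 0.53×18 = 67.21 + 9.54 = 76.75 → 77
G: 0.47×23 + 0.53×118 = 10.81 + 62.54 = 73.35 → 73
B: 0.47×166 + 0.53×238 = 78.02 + 126.14 = 204.16 → 204
= RGB(77, 73, 204)


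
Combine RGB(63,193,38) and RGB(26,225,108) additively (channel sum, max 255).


Additive: each channel = min(255, C₁+C₂)
R: 63+26 = 89 → 89
G: 193+225 = 418 → 255
B: 38+108 = 146 → 146
= RGB(89, 255, 146)


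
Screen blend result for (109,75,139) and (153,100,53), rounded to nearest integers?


Screen: C = 255 - (255-A)×(255-B)/255, rounded to nearest integer
R: 255 - (255-109)×(255-153)/255 = 255 - 14892/255 ≈ 255 - 58.400 = 196.600 → 197
G: 255 - (255-75)×(255-100)/255 = 255 - 27900/255 ≈ 255 - 109.412 = 145.588 → 146
B: 255 - (255-139)×(255-53)/255 = 255 - 23432/255 ≈ 255 - 91.890 = 163.110 → 163
= RGB(197, 146, 163)


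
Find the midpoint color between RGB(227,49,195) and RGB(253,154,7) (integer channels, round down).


Midpoint: each channel = ⌊(C₁+C₂)/2⌋
R: ⌊(227+253)/2⌋ = 240
G: ⌊(49+154)/2⌋ = 101
B: ⌊(195+7)/2⌋ = 101
= RGB(240, 101, 101)


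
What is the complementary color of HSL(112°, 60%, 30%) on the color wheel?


Complement = opposite side of color wheel = hue + 180°
H' = (112 + 180) mod 360 = 292°
S and L unchanged.
= HSL(292°, 60%, 30%)


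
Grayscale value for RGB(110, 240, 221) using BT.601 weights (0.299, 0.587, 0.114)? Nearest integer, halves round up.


Gray = 0.299×R + 0.587×G + 0.114×B
Gray = 0.299×110 + 0.587×240 + 0.114×221
Gray = 32.890 + 140.880 + 25.194
Gray = 198.964 → round half up → 199
Gray = 199


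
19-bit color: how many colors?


Colors = 2^bits = 2^19
= 524,288 colors


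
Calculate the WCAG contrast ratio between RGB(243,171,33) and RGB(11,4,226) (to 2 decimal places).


Linearize each sRGB channel c=v/255: c/12.92 if c ≤ 0.04045 else ((c+0.055)/1.055)^2.4
L = 0.2126×R_lin + 0.7152×G_lin + 0.0722×B_lin
Color 1 (243,171,33):
  R=243: 243/255≈0.9529 > 0.04045 → ((0.9529+0.055)/1.055)^2.4 ≈ 0.89627
  G=171: 171/255≈0.6706 > 0.04045 → ((0.6706+0.055)/1.055)^2.4 ≈ 0.40724
  B=33: 33/255≈0.1294 > 0.04045 → ((0.1294+0.055)/1.055)^2.4 ≈ 0.01521
  L1 = 0.2126×0.89627 + 0.7152×0.40724 + 0.0722×0.01521 ≈ 0.48290
Color 2 (11,4,226):
  R=11: 11/255≈0.0431 > 0.04045 → ((0.0431+0.055)/1.055)^2.4 ≈ 0.00335
  G=4: 4/255≈0.0157 ≤ 0.04045 → 0.0157/12.92 ≈ 0.00121
  B=226: 226/255≈0.8863 > 0.04045 → ((0.8863+0.055)/1.055)^2.4 ≈ 0.76052
  L2 = 0.2126×0.00335 + 0.7152×0.00121 + 0.0722×0.76052 ≈ 0.05649
Lighter = 0.48290, Darker = 0.05649
Ratio = (L_lighter + 0.05) / (L_darker + 0.05)
Ratio = (0.48290 + 0.05) / (0.05649 + 0.05) = 0.53290 / 0.10649 ≈ 5.0043
Ratio ≈ 5.00:1
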